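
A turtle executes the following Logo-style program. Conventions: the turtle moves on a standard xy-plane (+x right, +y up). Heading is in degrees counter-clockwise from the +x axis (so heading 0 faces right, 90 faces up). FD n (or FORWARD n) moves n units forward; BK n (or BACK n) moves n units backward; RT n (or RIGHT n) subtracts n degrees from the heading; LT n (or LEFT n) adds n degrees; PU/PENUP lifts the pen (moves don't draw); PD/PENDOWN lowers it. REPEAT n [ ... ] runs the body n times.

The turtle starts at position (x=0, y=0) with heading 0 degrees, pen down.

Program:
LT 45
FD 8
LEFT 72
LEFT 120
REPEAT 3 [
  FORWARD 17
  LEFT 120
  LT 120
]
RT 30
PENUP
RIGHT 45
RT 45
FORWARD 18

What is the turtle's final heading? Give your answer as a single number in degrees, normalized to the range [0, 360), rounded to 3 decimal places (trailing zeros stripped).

Answer: 117

Derivation:
Executing turtle program step by step:
Start: pos=(0,0), heading=0, pen down
LT 45: heading 0 -> 45
FD 8: (0,0) -> (5.657,5.657) [heading=45, draw]
LT 72: heading 45 -> 117
LT 120: heading 117 -> 237
REPEAT 3 [
  -- iteration 1/3 --
  FD 17: (5.657,5.657) -> (-3.602,-8.601) [heading=237, draw]
  LT 120: heading 237 -> 357
  LT 120: heading 357 -> 117
  -- iteration 2/3 --
  FD 17: (-3.602,-8.601) -> (-11.32,6.547) [heading=117, draw]
  LT 120: heading 117 -> 237
  LT 120: heading 237 -> 357
  -- iteration 3/3 --
  FD 17: (-11.32,6.547) -> (5.657,5.657) [heading=357, draw]
  LT 120: heading 357 -> 117
  LT 120: heading 117 -> 237
]
RT 30: heading 237 -> 207
PU: pen up
RT 45: heading 207 -> 162
RT 45: heading 162 -> 117
FD 18: (5.657,5.657) -> (-2.515,21.695) [heading=117, move]
Final: pos=(-2.515,21.695), heading=117, 4 segment(s) drawn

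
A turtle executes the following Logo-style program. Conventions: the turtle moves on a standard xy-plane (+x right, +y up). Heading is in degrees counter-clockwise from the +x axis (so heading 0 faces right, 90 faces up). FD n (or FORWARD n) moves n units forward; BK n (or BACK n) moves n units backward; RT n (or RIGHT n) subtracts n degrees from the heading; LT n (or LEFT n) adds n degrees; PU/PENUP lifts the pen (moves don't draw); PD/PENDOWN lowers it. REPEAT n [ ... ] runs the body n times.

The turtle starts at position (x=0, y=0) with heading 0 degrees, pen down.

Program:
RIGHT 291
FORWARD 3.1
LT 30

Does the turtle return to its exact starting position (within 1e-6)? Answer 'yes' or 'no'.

Answer: no

Derivation:
Executing turtle program step by step:
Start: pos=(0,0), heading=0, pen down
RT 291: heading 0 -> 69
FD 3.1: (0,0) -> (1.111,2.894) [heading=69, draw]
LT 30: heading 69 -> 99
Final: pos=(1.111,2.894), heading=99, 1 segment(s) drawn

Start position: (0, 0)
Final position: (1.111, 2.894)
Distance = 3.1; >= 1e-6 -> NOT closed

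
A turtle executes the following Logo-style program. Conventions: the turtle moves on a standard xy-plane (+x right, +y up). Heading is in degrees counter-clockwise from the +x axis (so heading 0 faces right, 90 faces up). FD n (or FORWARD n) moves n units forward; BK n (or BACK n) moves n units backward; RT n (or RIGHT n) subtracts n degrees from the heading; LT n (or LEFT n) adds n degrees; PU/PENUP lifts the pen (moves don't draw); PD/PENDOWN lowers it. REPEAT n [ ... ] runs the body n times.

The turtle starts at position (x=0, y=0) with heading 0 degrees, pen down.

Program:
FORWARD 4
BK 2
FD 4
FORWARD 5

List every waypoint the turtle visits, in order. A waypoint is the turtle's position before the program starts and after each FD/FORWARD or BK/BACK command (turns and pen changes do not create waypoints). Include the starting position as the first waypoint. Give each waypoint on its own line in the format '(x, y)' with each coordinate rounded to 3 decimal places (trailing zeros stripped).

Executing turtle program step by step:
Start: pos=(0,0), heading=0, pen down
FD 4: (0,0) -> (4,0) [heading=0, draw]
BK 2: (4,0) -> (2,0) [heading=0, draw]
FD 4: (2,0) -> (6,0) [heading=0, draw]
FD 5: (6,0) -> (11,0) [heading=0, draw]
Final: pos=(11,0), heading=0, 4 segment(s) drawn
Waypoints (5 total):
(0, 0)
(4, 0)
(2, 0)
(6, 0)
(11, 0)

Answer: (0, 0)
(4, 0)
(2, 0)
(6, 0)
(11, 0)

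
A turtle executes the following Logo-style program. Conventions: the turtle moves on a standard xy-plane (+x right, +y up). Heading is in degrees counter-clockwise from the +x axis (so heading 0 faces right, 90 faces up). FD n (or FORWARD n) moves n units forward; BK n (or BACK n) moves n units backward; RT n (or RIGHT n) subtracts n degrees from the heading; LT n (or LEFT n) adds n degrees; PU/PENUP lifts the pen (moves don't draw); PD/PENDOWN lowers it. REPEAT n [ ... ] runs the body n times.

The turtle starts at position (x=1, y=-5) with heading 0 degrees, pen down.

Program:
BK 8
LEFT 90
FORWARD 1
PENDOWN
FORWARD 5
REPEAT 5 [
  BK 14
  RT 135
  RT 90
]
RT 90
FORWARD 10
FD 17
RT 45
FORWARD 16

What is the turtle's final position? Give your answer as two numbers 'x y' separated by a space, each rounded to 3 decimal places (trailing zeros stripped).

Answer: 17.891 -34.092

Derivation:
Executing turtle program step by step:
Start: pos=(1,-5), heading=0, pen down
BK 8: (1,-5) -> (-7,-5) [heading=0, draw]
LT 90: heading 0 -> 90
FD 1: (-7,-5) -> (-7,-4) [heading=90, draw]
PD: pen down
FD 5: (-7,-4) -> (-7,1) [heading=90, draw]
REPEAT 5 [
  -- iteration 1/5 --
  BK 14: (-7,1) -> (-7,-13) [heading=90, draw]
  RT 135: heading 90 -> 315
  RT 90: heading 315 -> 225
  -- iteration 2/5 --
  BK 14: (-7,-13) -> (2.899,-3.101) [heading=225, draw]
  RT 135: heading 225 -> 90
  RT 90: heading 90 -> 0
  -- iteration 3/5 --
  BK 14: (2.899,-3.101) -> (-11.101,-3.101) [heading=0, draw]
  RT 135: heading 0 -> 225
  RT 90: heading 225 -> 135
  -- iteration 4/5 --
  BK 14: (-11.101,-3.101) -> (-1.201,-13) [heading=135, draw]
  RT 135: heading 135 -> 0
  RT 90: heading 0 -> 270
  -- iteration 5/5 --
  BK 14: (-1.201,-13) -> (-1.201,1) [heading=270, draw]
  RT 135: heading 270 -> 135
  RT 90: heading 135 -> 45
]
RT 90: heading 45 -> 315
FD 10: (-1.201,1) -> (5.87,-6.071) [heading=315, draw]
FD 17: (5.87,-6.071) -> (17.891,-18.092) [heading=315, draw]
RT 45: heading 315 -> 270
FD 16: (17.891,-18.092) -> (17.891,-34.092) [heading=270, draw]
Final: pos=(17.891,-34.092), heading=270, 11 segment(s) drawn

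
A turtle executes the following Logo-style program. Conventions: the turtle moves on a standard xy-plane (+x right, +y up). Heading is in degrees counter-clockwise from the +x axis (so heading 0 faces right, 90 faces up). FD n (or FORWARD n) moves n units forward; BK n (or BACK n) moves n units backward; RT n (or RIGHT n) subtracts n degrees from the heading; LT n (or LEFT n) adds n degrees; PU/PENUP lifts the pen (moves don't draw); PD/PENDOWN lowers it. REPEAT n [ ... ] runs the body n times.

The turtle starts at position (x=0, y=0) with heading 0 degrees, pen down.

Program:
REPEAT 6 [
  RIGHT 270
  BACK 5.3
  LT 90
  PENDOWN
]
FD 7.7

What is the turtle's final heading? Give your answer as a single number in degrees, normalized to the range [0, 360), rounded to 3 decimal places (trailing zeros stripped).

Executing turtle program step by step:
Start: pos=(0,0), heading=0, pen down
REPEAT 6 [
  -- iteration 1/6 --
  RT 270: heading 0 -> 90
  BK 5.3: (0,0) -> (0,-5.3) [heading=90, draw]
  LT 90: heading 90 -> 180
  PD: pen down
  -- iteration 2/6 --
  RT 270: heading 180 -> 270
  BK 5.3: (0,-5.3) -> (0,0) [heading=270, draw]
  LT 90: heading 270 -> 0
  PD: pen down
  -- iteration 3/6 --
  RT 270: heading 0 -> 90
  BK 5.3: (0,0) -> (0,-5.3) [heading=90, draw]
  LT 90: heading 90 -> 180
  PD: pen down
  -- iteration 4/6 --
  RT 270: heading 180 -> 270
  BK 5.3: (0,-5.3) -> (0,0) [heading=270, draw]
  LT 90: heading 270 -> 0
  PD: pen down
  -- iteration 5/6 --
  RT 270: heading 0 -> 90
  BK 5.3: (0,0) -> (0,-5.3) [heading=90, draw]
  LT 90: heading 90 -> 180
  PD: pen down
  -- iteration 6/6 --
  RT 270: heading 180 -> 270
  BK 5.3: (0,-5.3) -> (0,0) [heading=270, draw]
  LT 90: heading 270 -> 0
  PD: pen down
]
FD 7.7: (0,0) -> (7.7,0) [heading=0, draw]
Final: pos=(7.7,0), heading=0, 7 segment(s) drawn

Answer: 0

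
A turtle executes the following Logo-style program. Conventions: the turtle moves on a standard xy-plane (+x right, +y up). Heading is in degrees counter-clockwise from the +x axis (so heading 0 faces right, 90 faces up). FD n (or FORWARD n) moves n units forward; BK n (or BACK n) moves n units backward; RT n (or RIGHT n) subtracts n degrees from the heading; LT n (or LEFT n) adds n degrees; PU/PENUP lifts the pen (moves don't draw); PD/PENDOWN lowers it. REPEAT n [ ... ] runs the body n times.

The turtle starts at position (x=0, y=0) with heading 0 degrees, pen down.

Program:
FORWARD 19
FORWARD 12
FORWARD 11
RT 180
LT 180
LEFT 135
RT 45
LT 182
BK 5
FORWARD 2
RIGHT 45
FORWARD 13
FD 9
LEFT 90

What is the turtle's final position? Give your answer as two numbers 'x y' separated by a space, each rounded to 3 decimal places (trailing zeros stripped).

Answer: 26.891 -13.092

Derivation:
Executing turtle program step by step:
Start: pos=(0,0), heading=0, pen down
FD 19: (0,0) -> (19,0) [heading=0, draw]
FD 12: (19,0) -> (31,0) [heading=0, draw]
FD 11: (31,0) -> (42,0) [heading=0, draw]
RT 180: heading 0 -> 180
LT 180: heading 180 -> 0
LT 135: heading 0 -> 135
RT 45: heading 135 -> 90
LT 182: heading 90 -> 272
BK 5: (42,0) -> (41.826,4.997) [heading=272, draw]
FD 2: (41.826,4.997) -> (41.895,2.998) [heading=272, draw]
RT 45: heading 272 -> 227
FD 13: (41.895,2.998) -> (33.029,-6.509) [heading=227, draw]
FD 9: (33.029,-6.509) -> (26.891,-13.092) [heading=227, draw]
LT 90: heading 227 -> 317
Final: pos=(26.891,-13.092), heading=317, 7 segment(s) drawn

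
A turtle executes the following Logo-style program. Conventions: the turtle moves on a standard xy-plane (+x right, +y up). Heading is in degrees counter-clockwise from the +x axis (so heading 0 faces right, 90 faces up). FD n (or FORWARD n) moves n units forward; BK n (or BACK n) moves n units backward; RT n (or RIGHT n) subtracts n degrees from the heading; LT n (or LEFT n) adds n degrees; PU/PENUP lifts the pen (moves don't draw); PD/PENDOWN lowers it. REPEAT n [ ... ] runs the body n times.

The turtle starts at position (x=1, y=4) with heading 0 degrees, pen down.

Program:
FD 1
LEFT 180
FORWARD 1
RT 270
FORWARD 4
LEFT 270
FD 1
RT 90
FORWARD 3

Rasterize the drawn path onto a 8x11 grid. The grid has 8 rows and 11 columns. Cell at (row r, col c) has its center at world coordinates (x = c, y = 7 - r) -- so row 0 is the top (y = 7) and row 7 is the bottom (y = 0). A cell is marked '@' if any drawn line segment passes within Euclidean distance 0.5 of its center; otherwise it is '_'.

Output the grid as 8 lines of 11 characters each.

Answer: ___________
___________
___________
_@@________
@@_________
@@_________
@@_________
@@_________

Derivation:
Segment 0: (1,4) -> (2,4)
Segment 1: (2,4) -> (1,4)
Segment 2: (1,4) -> (1,0)
Segment 3: (1,0) -> (0,0)
Segment 4: (0,0) -> (0,3)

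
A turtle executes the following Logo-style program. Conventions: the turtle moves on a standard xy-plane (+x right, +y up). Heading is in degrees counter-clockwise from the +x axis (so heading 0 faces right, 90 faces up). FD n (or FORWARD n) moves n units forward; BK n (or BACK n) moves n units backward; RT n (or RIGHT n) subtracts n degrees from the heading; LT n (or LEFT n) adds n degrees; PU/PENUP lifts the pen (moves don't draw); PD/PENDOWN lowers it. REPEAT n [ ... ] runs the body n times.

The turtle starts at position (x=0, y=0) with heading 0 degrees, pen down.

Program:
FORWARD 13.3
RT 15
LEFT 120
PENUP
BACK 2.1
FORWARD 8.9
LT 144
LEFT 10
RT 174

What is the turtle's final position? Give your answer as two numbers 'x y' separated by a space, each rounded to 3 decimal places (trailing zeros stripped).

Executing turtle program step by step:
Start: pos=(0,0), heading=0, pen down
FD 13.3: (0,0) -> (13.3,0) [heading=0, draw]
RT 15: heading 0 -> 345
LT 120: heading 345 -> 105
PU: pen up
BK 2.1: (13.3,0) -> (13.844,-2.028) [heading=105, move]
FD 8.9: (13.844,-2.028) -> (11.54,6.568) [heading=105, move]
LT 144: heading 105 -> 249
LT 10: heading 249 -> 259
RT 174: heading 259 -> 85
Final: pos=(11.54,6.568), heading=85, 1 segment(s) drawn

Answer: 11.54 6.568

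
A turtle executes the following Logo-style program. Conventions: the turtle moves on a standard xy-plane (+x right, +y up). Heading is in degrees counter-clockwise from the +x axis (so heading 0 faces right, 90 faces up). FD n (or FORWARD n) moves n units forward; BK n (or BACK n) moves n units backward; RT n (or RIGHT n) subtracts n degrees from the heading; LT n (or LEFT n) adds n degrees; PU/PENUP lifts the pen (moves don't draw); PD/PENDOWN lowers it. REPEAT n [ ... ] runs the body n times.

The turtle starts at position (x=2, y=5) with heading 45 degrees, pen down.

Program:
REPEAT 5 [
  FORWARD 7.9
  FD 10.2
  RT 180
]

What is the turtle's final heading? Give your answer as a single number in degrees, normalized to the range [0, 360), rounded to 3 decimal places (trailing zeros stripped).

Answer: 225

Derivation:
Executing turtle program step by step:
Start: pos=(2,5), heading=45, pen down
REPEAT 5 [
  -- iteration 1/5 --
  FD 7.9: (2,5) -> (7.586,10.586) [heading=45, draw]
  FD 10.2: (7.586,10.586) -> (14.799,17.799) [heading=45, draw]
  RT 180: heading 45 -> 225
  -- iteration 2/5 --
  FD 7.9: (14.799,17.799) -> (9.212,12.212) [heading=225, draw]
  FD 10.2: (9.212,12.212) -> (2,5) [heading=225, draw]
  RT 180: heading 225 -> 45
  -- iteration 3/5 --
  FD 7.9: (2,5) -> (7.586,10.586) [heading=45, draw]
  FD 10.2: (7.586,10.586) -> (14.799,17.799) [heading=45, draw]
  RT 180: heading 45 -> 225
  -- iteration 4/5 --
  FD 7.9: (14.799,17.799) -> (9.212,12.212) [heading=225, draw]
  FD 10.2: (9.212,12.212) -> (2,5) [heading=225, draw]
  RT 180: heading 225 -> 45
  -- iteration 5/5 --
  FD 7.9: (2,5) -> (7.586,10.586) [heading=45, draw]
  FD 10.2: (7.586,10.586) -> (14.799,17.799) [heading=45, draw]
  RT 180: heading 45 -> 225
]
Final: pos=(14.799,17.799), heading=225, 10 segment(s) drawn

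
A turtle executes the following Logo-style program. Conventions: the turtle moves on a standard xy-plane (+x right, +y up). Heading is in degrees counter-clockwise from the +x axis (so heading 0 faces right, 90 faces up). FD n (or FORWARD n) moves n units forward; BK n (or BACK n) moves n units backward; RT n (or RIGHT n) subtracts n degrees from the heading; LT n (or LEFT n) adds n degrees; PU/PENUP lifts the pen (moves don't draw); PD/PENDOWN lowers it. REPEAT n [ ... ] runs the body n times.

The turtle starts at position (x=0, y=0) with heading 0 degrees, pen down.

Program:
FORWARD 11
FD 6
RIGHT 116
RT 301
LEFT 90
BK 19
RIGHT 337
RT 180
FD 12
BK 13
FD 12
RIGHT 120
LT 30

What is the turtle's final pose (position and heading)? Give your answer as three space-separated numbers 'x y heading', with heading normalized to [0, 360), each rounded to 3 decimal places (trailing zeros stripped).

Executing turtle program step by step:
Start: pos=(0,0), heading=0, pen down
FD 11: (0,0) -> (11,0) [heading=0, draw]
FD 6: (11,0) -> (17,0) [heading=0, draw]
RT 116: heading 0 -> 244
RT 301: heading 244 -> 303
LT 90: heading 303 -> 33
BK 19: (17,0) -> (1.065,-10.348) [heading=33, draw]
RT 337: heading 33 -> 56
RT 180: heading 56 -> 236
FD 12: (1.065,-10.348) -> (-5.645,-20.297) [heading=236, draw]
BK 13: (-5.645,-20.297) -> (1.624,-9.519) [heading=236, draw]
FD 12: (1.624,-9.519) -> (-5.086,-19.468) [heading=236, draw]
RT 120: heading 236 -> 116
LT 30: heading 116 -> 146
Final: pos=(-5.086,-19.468), heading=146, 6 segment(s) drawn

Answer: -5.086 -19.468 146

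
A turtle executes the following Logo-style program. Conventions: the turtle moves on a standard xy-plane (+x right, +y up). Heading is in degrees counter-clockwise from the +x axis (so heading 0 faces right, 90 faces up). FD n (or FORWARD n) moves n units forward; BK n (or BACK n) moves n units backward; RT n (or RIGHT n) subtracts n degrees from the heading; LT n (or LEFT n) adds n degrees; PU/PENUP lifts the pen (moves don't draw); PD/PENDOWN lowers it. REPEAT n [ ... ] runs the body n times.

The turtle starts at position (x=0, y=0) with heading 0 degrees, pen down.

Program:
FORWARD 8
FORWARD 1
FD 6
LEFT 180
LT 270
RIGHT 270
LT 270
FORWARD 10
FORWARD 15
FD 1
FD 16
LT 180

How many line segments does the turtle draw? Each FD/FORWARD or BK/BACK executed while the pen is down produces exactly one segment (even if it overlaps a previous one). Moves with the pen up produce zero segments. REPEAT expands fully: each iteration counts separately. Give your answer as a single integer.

Answer: 7

Derivation:
Executing turtle program step by step:
Start: pos=(0,0), heading=0, pen down
FD 8: (0,0) -> (8,0) [heading=0, draw]
FD 1: (8,0) -> (9,0) [heading=0, draw]
FD 6: (9,0) -> (15,0) [heading=0, draw]
LT 180: heading 0 -> 180
LT 270: heading 180 -> 90
RT 270: heading 90 -> 180
LT 270: heading 180 -> 90
FD 10: (15,0) -> (15,10) [heading=90, draw]
FD 15: (15,10) -> (15,25) [heading=90, draw]
FD 1: (15,25) -> (15,26) [heading=90, draw]
FD 16: (15,26) -> (15,42) [heading=90, draw]
LT 180: heading 90 -> 270
Final: pos=(15,42), heading=270, 7 segment(s) drawn
Segments drawn: 7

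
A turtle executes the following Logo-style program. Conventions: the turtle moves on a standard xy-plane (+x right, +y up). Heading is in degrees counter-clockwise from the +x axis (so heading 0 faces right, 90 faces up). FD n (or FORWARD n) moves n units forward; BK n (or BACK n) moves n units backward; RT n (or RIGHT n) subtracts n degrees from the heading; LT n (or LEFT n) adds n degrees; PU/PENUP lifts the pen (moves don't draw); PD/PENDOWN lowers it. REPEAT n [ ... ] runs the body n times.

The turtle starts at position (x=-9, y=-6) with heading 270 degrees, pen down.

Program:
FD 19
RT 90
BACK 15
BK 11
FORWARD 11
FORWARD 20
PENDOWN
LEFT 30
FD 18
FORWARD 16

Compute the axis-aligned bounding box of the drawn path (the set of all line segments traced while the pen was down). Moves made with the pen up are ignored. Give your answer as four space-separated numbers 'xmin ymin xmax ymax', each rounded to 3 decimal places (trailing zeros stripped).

Answer: -43.445 -42 17 -6

Derivation:
Executing turtle program step by step:
Start: pos=(-9,-6), heading=270, pen down
FD 19: (-9,-6) -> (-9,-25) [heading=270, draw]
RT 90: heading 270 -> 180
BK 15: (-9,-25) -> (6,-25) [heading=180, draw]
BK 11: (6,-25) -> (17,-25) [heading=180, draw]
FD 11: (17,-25) -> (6,-25) [heading=180, draw]
FD 20: (6,-25) -> (-14,-25) [heading=180, draw]
PD: pen down
LT 30: heading 180 -> 210
FD 18: (-14,-25) -> (-29.588,-34) [heading=210, draw]
FD 16: (-29.588,-34) -> (-43.445,-42) [heading=210, draw]
Final: pos=(-43.445,-42), heading=210, 7 segment(s) drawn

Segment endpoints: x in {-43.445, -29.588, -14, -9, -9, 6, 17}, y in {-42, -34, -25, -25, -6}
xmin=-43.445, ymin=-42, xmax=17, ymax=-6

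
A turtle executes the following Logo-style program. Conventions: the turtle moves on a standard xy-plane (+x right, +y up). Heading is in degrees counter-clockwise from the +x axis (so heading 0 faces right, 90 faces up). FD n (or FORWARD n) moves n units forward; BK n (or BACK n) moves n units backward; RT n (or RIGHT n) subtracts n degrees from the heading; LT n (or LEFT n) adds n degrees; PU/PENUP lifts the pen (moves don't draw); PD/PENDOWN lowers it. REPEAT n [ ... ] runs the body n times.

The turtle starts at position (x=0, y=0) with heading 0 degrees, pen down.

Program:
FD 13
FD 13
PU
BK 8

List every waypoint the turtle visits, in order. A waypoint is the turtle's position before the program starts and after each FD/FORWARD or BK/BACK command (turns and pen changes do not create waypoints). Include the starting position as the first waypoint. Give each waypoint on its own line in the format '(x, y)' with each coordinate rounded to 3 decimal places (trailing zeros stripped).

Answer: (0, 0)
(13, 0)
(26, 0)
(18, 0)

Derivation:
Executing turtle program step by step:
Start: pos=(0,0), heading=0, pen down
FD 13: (0,0) -> (13,0) [heading=0, draw]
FD 13: (13,0) -> (26,0) [heading=0, draw]
PU: pen up
BK 8: (26,0) -> (18,0) [heading=0, move]
Final: pos=(18,0), heading=0, 2 segment(s) drawn
Waypoints (4 total):
(0, 0)
(13, 0)
(26, 0)
(18, 0)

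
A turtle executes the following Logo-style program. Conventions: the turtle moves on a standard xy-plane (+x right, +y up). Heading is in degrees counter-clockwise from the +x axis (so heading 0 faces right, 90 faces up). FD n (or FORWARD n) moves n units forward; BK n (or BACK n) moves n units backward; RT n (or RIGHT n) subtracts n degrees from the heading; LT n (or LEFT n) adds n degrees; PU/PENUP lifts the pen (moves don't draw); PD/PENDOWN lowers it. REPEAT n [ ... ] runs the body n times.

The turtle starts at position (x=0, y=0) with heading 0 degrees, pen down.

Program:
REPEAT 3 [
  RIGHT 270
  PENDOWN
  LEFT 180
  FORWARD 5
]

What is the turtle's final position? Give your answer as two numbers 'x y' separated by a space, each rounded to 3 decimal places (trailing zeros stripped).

Executing turtle program step by step:
Start: pos=(0,0), heading=0, pen down
REPEAT 3 [
  -- iteration 1/3 --
  RT 270: heading 0 -> 90
  PD: pen down
  LT 180: heading 90 -> 270
  FD 5: (0,0) -> (0,-5) [heading=270, draw]
  -- iteration 2/3 --
  RT 270: heading 270 -> 0
  PD: pen down
  LT 180: heading 0 -> 180
  FD 5: (0,-5) -> (-5,-5) [heading=180, draw]
  -- iteration 3/3 --
  RT 270: heading 180 -> 270
  PD: pen down
  LT 180: heading 270 -> 90
  FD 5: (-5,-5) -> (-5,0) [heading=90, draw]
]
Final: pos=(-5,0), heading=90, 3 segment(s) drawn

Answer: -5 0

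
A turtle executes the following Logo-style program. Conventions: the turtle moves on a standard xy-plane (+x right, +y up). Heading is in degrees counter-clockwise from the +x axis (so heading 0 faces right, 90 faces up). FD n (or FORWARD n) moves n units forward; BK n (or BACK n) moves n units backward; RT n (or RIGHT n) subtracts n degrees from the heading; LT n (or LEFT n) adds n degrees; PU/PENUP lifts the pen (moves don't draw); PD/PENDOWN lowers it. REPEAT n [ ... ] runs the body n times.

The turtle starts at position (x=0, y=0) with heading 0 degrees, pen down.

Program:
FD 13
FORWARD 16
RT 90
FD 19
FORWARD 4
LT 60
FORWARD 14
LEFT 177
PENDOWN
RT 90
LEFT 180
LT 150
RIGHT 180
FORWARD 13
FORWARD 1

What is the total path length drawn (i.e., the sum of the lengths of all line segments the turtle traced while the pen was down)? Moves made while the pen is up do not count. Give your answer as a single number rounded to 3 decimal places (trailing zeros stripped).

Answer: 80

Derivation:
Executing turtle program step by step:
Start: pos=(0,0), heading=0, pen down
FD 13: (0,0) -> (13,0) [heading=0, draw]
FD 16: (13,0) -> (29,0) [heading=0, draw]
RT 90: heading 0 -> 270
FD 19: (29,0) -> (29,-19) [heading=270, draw]
FD 4: (29,-19) -> (29,-23) [heading=270, draw]
LT 60: heading 270 -> 330
FD 14: (29,-23) -> (41.124,-30) [heading=330, draw]
LT 177: heading 330 -> 147
PD: pen down
RT 90: heading 147 -> 57
LT 180: heading 57 -> 237
LT 150: heading 237 -> 27
RT 180: heading 27 -> 207
FD 13: (41.124,-30) -> (29.541,-35.902) [heading=207, draw]
FD 1: (29.541,-35.902) -> (28.65,-36.356) [heading=207, draw]
Final: pos=(28.65,-36.356), heading=207, 7 segment(s) drawn

Segment lengths:
  seg 1: (0,0) -> (13,0), length = 13
  seg 2: (13,0) -> (29,0), length = 16
  seg 3: (29,0) -> (29,-19), length = 19
  seg 4: (29,-19) -> (29,-23), length = 4
  seg 5: (29,-23) -> (41.124,-30), length = 14
  seg 6: (41.124,-30) -> (29.541,-35.902), length = 13
  seg 7: (29.541,-35.902) -> (28.65,-36.356), length = 1
Total = 80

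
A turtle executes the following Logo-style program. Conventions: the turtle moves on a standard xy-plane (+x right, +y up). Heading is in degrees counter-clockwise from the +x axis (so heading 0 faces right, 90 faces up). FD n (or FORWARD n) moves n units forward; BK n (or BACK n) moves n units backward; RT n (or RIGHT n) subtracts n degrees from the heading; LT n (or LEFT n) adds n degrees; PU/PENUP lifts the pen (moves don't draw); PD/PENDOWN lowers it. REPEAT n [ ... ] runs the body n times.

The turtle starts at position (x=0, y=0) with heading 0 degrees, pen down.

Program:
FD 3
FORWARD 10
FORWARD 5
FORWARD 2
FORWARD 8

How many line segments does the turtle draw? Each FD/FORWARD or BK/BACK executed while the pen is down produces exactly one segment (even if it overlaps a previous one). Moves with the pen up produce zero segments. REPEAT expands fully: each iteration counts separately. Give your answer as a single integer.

Answer: 5

Derivation:
Executing turtle program step by step:
Start: pos=(0,0), heading=0, pen down
FD 3: (0,0) -> (3,0) [heading=0, draw]
FD 10: (3,0) -> (13,0) [heading=0, draw]
FD 5: (13,0) -> (18,0) [heading=0, draw]
FD 2: (18,0) -> (20,0) [heading=0, draw]
FD 8: (20,0) -> (28,0) [heading=0, draw]
Final: pos=(28,0), heading=0, 5 segment(s) drawn
Segments drawn: 5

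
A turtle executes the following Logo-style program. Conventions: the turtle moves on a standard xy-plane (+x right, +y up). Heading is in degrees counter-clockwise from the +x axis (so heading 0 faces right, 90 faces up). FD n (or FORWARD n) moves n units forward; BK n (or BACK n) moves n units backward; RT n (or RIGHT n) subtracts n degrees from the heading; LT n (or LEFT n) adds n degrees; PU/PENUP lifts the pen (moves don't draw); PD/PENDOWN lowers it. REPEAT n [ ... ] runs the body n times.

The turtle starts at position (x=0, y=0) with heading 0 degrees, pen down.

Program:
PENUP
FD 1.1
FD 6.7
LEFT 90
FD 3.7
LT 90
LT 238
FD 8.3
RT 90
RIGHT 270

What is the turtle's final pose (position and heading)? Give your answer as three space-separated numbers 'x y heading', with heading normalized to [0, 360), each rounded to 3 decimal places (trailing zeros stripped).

Answer: 12.198 10.739 58

Derivation:
Executing turtle program step by step:
Start: pos=(0,0), heading=0, pen down
PU: pen up
FD 1.1: (0,0) -> (1.1,0) [heading=0, move]
FD 6.7: (1.1,0) -> (7.8,0) [heading=0, move]
LT 90: heading 0 -> 90
FD 3.7: (7.8,0) -> (7.8,3.7) [heading=90, move]
LT 90: heading 90 -> 180
LT 238: heading 180 -> 58
FD 8.3: (7.8,3.7) -> (12.198,10.739) [heading=58, move]
RT 90: heading 58 -> 328
RT 270: heading 328 -> 58
Final: pos=(12.198,10.739), heading=58, 0 segment(s) drawn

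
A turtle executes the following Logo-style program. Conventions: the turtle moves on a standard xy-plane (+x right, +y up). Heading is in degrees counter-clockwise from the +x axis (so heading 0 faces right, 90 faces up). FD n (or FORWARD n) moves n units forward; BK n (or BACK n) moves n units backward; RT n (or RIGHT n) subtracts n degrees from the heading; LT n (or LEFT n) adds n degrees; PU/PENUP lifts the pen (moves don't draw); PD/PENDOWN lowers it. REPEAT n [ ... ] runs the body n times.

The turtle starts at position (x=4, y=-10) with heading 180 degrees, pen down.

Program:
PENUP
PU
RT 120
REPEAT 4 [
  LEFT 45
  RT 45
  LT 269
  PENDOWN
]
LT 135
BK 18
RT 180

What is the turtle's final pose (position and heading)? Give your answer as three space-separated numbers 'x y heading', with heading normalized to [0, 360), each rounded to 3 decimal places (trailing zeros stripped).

Executing turtle program step by step:
Start: pos=(4,-10), heading=180, pen down
PU: pen up
PU: pen up
RT 120: heading 180 -> 60
REPEAT 4 [
  -- iteration 1/4 --
  LT 45: heading 60 -> 105
  RT 45: heading 105 -> 60
  LT 269: heading 60 -> 329
  PD: pen down
  -- iteration 2/4 --
  LT 45: heading 329 -> 14
  RT 45: heading 14 -> 329
  LT 269: heading 329 -> 238
  PD: pen down
  -- iteration 3/4 --
  LT 45: heading 238 -> 283
  RT 45: heading 283 -> 238
  LT 269: heading 238 -> 147
  PD: pen down
  -- iteration 4/4 --
  LT 45: heading 147 -> 192
  RT 45: heading 192 -> 147
  LT 269: heading 147 -> 56
  PD: pen down
]
LT 135: heading 56 -> 191
BK 18: (4,-10) -> (21.669,-6.565) [heading=191, draw]
RT 180: heading 191 -> 11
Final: pos=(21.669,-6.565), heading=11, 1 segment(s) drawn

Answer: 21.669 -6.565 11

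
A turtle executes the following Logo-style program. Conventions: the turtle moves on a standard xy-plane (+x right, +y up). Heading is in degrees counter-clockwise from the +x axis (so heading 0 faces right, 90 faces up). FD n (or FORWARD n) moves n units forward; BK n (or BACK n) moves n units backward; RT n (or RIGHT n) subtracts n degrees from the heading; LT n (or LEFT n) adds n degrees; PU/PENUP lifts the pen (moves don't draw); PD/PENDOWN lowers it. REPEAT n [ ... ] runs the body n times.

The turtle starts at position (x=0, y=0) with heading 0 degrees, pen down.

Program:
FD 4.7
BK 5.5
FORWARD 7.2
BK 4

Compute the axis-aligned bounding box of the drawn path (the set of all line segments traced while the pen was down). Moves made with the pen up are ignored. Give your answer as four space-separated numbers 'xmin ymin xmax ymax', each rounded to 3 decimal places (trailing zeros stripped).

Answer: -0.8 0 6.4 0

Derivation:
Executing turtle program step by step:
Start: pos=(0,0), heading=0, pen down
FD 4.7: (0,0) -> (4.7,0) [heading=0, draw]
BK 5.5: (4.7,0) -> (-0.8,0) [heading=0, draw]
FD 7.2: (-0.8,0) -> (6.4,0) [heading=0, draw]
BK 4: (6.4,0) -> (2.4,0) [heading=0, draw]
Final: pos=(2.4,0), heading=0, 4 segment(s) drawn

Segment endpoints: x in {-0.8, 0, 2.4, 4.7, 6.4}, y in {0}
xmin=-0.8, ymin=0, xmax=6.4, ymax=0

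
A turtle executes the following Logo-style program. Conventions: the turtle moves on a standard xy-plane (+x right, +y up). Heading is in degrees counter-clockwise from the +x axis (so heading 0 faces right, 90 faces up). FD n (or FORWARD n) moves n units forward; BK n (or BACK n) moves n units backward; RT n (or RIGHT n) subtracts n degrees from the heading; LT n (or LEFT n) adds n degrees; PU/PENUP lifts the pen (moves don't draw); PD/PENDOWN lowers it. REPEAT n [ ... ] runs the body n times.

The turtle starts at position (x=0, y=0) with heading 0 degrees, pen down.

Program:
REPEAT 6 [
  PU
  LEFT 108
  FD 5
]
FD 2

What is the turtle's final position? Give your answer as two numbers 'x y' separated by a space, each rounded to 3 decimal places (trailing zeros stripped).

Executing turtle program step by step:
Start: pos=(0,0), heading=0, pen down
REPEAT 6 [
  -- iteration 1/6 --
  PU: pen up
  LT 108: heading 0 -> 108
  FD 5: (0,0) -> (-1.545,4.755) [heading=108, move]
  -- iteration 2/6 --
  PU: pen up
  LT 108: heading 108 -> 216
  FD 5: (-1.545,4.755) -> (-5.59,1.816) [heading=216, move]
  -- iteration 3/6 --
  PU: pen up
  LT 108: heading 216 -> 324
  FD 5: (-5.59,1.816) -> (-1.545,-1.123) [heading=324, move]
  -- iteration 4/6 --
  PU: pen up
  LT 108: heading 324 -> 72
  FD 5: (-1.545,-1.123) -> (0,3.633) [heading=72, move]
  -- iteration 5/6 --
  PU: pen up
  LT 108: heading 72 -> 180
  FD 5: (0,3.633) -> (-5,3.633) [heading=180, move]
  -- iteration 6/6 --
  PU: pen up
  LT 108: heading 180 -> 288
  FD 5: (-5,3.633) -> (-3.455,-1.123) [heading=288, move]
]
FD 2: (-3.455,-1.123) -> (-2.837,-3.025) [heading=288, move]
Final: pos=(-2.837,-3.025), heading=288, 0 segment(s) drawn

Answer: -2.837 -3.025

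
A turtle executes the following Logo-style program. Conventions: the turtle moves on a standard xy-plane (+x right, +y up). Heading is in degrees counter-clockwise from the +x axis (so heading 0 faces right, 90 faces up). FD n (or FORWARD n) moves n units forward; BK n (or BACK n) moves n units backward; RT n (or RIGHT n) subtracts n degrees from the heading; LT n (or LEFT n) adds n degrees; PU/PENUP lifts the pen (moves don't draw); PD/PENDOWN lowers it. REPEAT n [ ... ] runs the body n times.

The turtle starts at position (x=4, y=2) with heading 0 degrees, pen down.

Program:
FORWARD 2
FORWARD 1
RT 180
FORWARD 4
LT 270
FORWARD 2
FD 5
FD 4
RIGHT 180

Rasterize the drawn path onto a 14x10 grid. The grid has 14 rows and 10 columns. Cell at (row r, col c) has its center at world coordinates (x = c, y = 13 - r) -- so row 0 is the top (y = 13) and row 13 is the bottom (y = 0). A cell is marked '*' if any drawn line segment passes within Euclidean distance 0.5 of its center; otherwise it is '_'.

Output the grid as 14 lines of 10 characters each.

Answer: ___*______
___*______
___*______
___*______
___*______
___*______
___*______
___*______
___*______
___*______
___*______
___*****__
__________
__________

Derivation:
Segment 0: (4,2) -> (6,2)
Segment 1: (6,2) -> (7,2)
Segment 2: (7,2) -> (3,2)
Segment 3: (3,2) -> (3,4)
Segment 4: (3,4) -> (3,9)
Segment 5: (3,9) -> (3,13)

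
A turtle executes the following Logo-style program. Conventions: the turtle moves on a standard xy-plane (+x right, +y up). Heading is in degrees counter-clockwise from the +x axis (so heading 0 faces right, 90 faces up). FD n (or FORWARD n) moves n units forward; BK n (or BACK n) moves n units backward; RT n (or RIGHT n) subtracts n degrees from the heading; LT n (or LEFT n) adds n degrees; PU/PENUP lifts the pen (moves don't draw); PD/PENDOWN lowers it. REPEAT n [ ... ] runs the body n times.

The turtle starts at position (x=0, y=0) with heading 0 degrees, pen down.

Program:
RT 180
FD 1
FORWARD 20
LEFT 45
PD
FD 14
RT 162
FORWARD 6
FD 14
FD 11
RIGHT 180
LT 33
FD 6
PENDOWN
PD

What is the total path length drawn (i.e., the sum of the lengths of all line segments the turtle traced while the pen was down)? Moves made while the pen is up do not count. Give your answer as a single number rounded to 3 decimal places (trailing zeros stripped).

Answer: 72

Derivation:
Executing turtle program step by step:
Start: pos=(0,0), heading=0, pen down
RT 180: heading 0 -> 180
FD 1: (0,0) -> (-1,0) [heading=180, draw]
FD 20: (-1,0) -> (-21,0) [heading=180, draw]
LT 45: heading 180 -> 225
PD: pen down
FD 14: (-21,0) -> (-30.899,-9.899) [heading=225, draw]
RT 162: heading 225 -> 63
FD 6: (-30.899,-9.899) -> (-28.176,-4.553) [heading=63, draw]
FD 14: (-28.176,-4.553) -> (-21.82,7.921) [heading=63, draw]
FD 11: (-21.82,7.921) -> (-16.826,17.722) [heading=63, draw]
RT 180: heading 63 -> 243
LT 33: heading 243 -> 276
FD 6: (-16.826,17.722) -> (-16.199,11.755) [heading=276, draw]
PD: pen down
PD: pen down
Final: pos=(-16.199,11.755), heading=276, 7 segment(s) drawn

Segment lengths:
  seg 1: (0,0) -> (-1,0), length = 1
  seg 2: (-1,0) -> (-21,0), length = 20
  seg 3: (-21,0) -> (-30.899,-9.899), length = 14
  seg 4: (-30.899,-9.899) -> (-28.176,-4.553), length = 6
  seg 5: (-28.176,-4.553) -> (-21.82,7.921), length = 14
  seg 6: (-21.82,7.921) -> (-16.826,17.722), length = 11
  seg 7: (-16.826,17.722) -> (-16.199,11.755), length = 6
Total = 72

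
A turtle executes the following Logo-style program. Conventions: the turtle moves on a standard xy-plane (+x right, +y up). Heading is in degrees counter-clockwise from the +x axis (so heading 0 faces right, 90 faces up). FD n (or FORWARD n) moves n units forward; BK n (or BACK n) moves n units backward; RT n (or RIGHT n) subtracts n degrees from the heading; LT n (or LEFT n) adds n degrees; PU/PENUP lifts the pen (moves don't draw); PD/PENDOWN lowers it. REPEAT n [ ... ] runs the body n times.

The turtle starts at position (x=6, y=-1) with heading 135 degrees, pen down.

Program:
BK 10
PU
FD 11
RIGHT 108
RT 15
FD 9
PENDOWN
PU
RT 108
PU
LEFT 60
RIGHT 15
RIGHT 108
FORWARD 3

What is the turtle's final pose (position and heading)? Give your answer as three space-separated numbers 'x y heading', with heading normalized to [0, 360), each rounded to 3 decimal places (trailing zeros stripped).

Executing turtle program step by step:
Start: pos=(6,-1), heading=135, pen down
BK 10: (6,-1) -> (13.071,-8.071) [heading=135, draw]
PU: pen up
FD 11: (13.071,-8.071) -> (5.293,-0.293) [heading=135, move]
RT 108: heading 135 -> 27
RT 15: heading 27 -> 12
FD 9: (5.293,-0.293) -> (14.096,1.578) [heading=12, move]
PD: pen down
PU: pen up
RT 108: heading 12 -> 264
PU: pen up
LT 60: heading 264 -> 324
RT 15: heading 324 -> 309
RT 108: heading 309 -> 201
FD 3: (14.096,1.578) -> (11.295,0.503) [heading=201, move]
Final: pos=(11.295,0.503), heading=201, 1 segment(s) drawn

Answer: 11.295 0.503 201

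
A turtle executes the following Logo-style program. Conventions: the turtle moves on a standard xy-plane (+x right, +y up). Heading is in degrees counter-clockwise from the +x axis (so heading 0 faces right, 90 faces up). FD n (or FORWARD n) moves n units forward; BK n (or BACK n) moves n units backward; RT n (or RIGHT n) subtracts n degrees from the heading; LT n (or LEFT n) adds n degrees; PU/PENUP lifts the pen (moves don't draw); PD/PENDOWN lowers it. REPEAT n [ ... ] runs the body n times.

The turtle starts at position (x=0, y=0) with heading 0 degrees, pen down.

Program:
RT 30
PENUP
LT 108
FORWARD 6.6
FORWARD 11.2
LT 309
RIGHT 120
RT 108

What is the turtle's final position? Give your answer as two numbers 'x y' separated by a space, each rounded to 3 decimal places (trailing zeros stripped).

Executing turtle program step by step:
Start: pos=(0,0), heading=0, pen down
RT 30: heading 0 -> 330
PU: pen up
LT 108: heading 330 -> 78
FD 6.6: (0,0) -> (1.372,6.456) [heading=78, move]
FD 11.2: (1.372,6.456) -> (3.701,17.411) [heading=78, move]
LT 309: heading 78 -> 27
RT 120: heading 27 -> 267
RT 108: heading 267 -> 159
Final: pos=(3.701,17.411), heading=159, 0 segment(s) drawn

Answer: 3.701 17.411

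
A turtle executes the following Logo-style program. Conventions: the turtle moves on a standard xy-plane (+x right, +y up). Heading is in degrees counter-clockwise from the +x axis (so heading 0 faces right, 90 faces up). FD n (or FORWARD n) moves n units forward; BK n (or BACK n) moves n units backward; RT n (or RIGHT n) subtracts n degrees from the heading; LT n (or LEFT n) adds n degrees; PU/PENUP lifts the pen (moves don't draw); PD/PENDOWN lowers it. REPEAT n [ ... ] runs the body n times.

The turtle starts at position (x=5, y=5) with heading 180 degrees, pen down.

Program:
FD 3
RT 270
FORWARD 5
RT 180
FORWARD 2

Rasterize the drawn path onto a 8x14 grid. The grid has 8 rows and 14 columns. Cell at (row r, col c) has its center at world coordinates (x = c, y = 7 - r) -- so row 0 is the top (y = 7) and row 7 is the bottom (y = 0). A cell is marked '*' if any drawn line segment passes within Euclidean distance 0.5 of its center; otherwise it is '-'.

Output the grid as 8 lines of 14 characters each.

Answer: --------------
--------------
--****--------
--*-----------
--*-----------
--*-----------
--*-----------
--*-----------

Derivation:
Segment 0: (5,5) -> (2,5)
Segment 1: (2,5) -> (2,0)
Segment 2: (2,0) -> (2,2)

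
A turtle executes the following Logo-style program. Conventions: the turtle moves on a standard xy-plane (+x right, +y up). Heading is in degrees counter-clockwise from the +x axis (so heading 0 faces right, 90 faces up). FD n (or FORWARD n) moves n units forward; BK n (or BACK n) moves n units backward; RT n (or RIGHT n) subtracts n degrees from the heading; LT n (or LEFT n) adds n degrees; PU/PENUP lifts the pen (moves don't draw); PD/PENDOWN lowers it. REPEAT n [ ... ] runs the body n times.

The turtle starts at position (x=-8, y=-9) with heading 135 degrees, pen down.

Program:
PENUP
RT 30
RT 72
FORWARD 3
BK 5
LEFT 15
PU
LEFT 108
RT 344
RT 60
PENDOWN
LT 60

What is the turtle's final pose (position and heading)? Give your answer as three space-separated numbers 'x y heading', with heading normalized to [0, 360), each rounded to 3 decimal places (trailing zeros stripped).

Executing turtle program step by step:
Start: pos=(-8,-9), heading=135, pen down
PU: pen up
RT 30: heading 135 -> 105
RT 72: heading 105 -> 33
FD 3: (-8,-9) -> (-5.484,-7.366) [heading=33, move]
BK 5: (-5.484,-7.366) -> (-9.677,-10.089) [heading=33, move]
LT 15: heading 33 -> 48
PU: pen up
LT 108: heading 48 -> 156
RT 344: heading 156 -> 172
RT 60: heading 172 -> 112
PD: pen down
LT 60: heading 112 -> 172
Final: pos=(-9.677,-10.089), heading=172, 0 segment(s) drawn

Answer: -9.677 -10.089 172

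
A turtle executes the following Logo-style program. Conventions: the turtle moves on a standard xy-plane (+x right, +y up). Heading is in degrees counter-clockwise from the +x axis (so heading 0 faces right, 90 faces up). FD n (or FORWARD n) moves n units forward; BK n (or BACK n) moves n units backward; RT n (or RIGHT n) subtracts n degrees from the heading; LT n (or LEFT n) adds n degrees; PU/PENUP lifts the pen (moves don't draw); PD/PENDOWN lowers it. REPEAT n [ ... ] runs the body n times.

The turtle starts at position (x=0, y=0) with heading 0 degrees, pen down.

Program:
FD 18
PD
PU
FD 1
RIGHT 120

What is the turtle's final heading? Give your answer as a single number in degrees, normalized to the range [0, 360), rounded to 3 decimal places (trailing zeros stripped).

Executing turtle program step by step:
Start: pos=(0,0), heading=0, pen down
FD 18: (0,0) -> (18,0) [heading=0, draw]
PD: pen down
PU: pen up
FD 1: (18,0) -> (19,0) [heading=0, move]
RT 120: heading 0 -> 240
Final: pos=(19,0), heading=240, 1 segment(s) drawn

Answer: 240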